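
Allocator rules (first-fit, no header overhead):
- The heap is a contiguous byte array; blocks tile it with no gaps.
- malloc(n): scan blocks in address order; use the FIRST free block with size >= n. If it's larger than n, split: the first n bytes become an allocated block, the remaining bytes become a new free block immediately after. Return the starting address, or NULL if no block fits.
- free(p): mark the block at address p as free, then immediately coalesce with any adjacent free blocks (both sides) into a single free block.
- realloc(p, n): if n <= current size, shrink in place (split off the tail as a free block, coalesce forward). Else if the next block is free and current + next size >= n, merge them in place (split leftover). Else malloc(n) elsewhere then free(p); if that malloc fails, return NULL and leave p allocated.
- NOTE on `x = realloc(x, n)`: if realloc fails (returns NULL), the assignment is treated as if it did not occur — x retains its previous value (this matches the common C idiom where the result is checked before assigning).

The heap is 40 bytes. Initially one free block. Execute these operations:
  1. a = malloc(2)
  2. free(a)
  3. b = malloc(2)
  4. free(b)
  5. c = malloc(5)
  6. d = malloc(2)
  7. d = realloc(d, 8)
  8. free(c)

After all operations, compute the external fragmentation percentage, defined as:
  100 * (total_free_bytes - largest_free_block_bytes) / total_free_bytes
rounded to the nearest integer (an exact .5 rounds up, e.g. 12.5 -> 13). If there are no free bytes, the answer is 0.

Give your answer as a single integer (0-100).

Answer: 16

Derivation:
Op 1: a = malloc(2) -> a = 0; heap: [0-1 ALLOC][2-39 FREE]
Op 2: free(a) -> (freed a); heap: [0-39 FREE]
Op 3: b = malloc(2) -> b = 0; heap: [0-1 ALLOC][2-39 FREE]
Op 4: free(b) -> (freed b); heap: [0-39 FREE]
Op 5: c = malloc(5) -> c = 0; heap: [0-4 ALLOC][5-39 FREE]
Op 6: d = malloc(2) -> d = 5; heap: [0-4 ALLOC][5-6 ALLOC][7-39 FREE]
Op 7: d = realloc(d, 8) -> d = 5; heap: [0-4 ALLOC][5-12 ALLOC][13-39 FREE]
Op 8: free(c) -> (freed c); heap: [0-4 FREE][5-12 ALLOC][13-39 FREE]
Free blocks: [5 27] total_free=32 largest=27 -> 100*(32-27)/32 = 500/32 = 15.625 -> rounds to 16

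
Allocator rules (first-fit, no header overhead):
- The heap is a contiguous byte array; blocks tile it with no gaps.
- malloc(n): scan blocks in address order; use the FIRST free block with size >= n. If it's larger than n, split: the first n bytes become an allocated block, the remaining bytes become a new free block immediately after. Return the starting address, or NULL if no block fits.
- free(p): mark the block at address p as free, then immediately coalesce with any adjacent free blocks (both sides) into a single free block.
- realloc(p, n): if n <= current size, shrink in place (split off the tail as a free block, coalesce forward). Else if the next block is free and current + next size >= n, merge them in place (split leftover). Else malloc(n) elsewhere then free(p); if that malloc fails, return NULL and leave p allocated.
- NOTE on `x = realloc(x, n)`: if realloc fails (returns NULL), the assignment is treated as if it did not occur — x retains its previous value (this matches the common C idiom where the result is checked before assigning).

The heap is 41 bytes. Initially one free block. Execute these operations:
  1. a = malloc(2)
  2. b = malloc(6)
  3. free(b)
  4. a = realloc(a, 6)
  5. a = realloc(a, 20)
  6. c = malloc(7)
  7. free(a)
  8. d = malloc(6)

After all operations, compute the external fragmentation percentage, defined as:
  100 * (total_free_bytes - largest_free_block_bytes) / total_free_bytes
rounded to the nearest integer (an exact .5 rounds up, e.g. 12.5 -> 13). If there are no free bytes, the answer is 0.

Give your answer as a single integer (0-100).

Op 1: a = malloc(2) -> a = 0; heap: [0-1 ALLOC][2-40 FREE]
Op 2: b = malloc(6) -> b = 2; heap: [0-1 ALLOC][2-7 ALLOC][8-40 FREE]
Op 3: free(b) -> (freed b); heap: [0-1 ALLOC][2-40 FREE]
Op 4: a = realloc(a, 6) -> a = 0; heap: [0-5 ALLOC][6-40 FREE]
Op 5: a = realloc(a, 20) -> a = 0; heap: [0-19 ALLOC][20-40 FREE]
Op 6: c = malloc(7) -> c = 20; heap: [0-19 ALLOC][20-26 ALLOC][27-40 FREE]
Op 7: free(a) -> (freed a); heap: [0-19 FREE][20-26 ALLOC][27-40 FREE]
Op 8: d = malloc(6) -> d = 0; heap: [0-5 ALLOC][6-19 FREE][20-26 ALLOC][27-40 FREE]
Free blocks: [14 14] total_free=28 largest=14 -> 100*(28-14)/28 = 1400/28 = 50

Answer: 50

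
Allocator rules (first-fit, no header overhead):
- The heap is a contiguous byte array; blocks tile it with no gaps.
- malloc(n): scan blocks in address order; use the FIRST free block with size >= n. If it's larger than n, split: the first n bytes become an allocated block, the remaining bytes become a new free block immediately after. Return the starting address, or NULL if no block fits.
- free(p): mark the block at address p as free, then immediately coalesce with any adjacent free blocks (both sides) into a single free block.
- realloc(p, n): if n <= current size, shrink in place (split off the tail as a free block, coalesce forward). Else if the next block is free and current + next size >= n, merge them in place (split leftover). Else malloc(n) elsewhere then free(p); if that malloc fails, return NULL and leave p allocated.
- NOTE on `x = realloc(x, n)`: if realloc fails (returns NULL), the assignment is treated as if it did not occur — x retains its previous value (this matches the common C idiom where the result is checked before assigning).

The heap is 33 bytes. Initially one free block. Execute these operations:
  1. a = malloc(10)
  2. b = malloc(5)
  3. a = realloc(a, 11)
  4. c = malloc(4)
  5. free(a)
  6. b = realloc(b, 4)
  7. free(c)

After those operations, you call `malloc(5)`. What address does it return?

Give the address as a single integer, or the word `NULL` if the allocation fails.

Op 1: a = malloc(10) -> a = 0; heap: [0-9 ALLOC][10-32 FREE]
Op 2: b = malloc(5) -> b = 10; heap: [0-9 ALLOC][10-14 ALLOC][15-32 FREE]
Op 3: a = realloc(a, 11) -> a = 15; heap: [0-9 FREE][10-14 ALLOC][15-25 ALLOC][26-32 FREE]
Op 4: c = malloc(4) -> c = 0; heap: [0-3 ALLOC][4-9 FREE][10-14 ALLOC][15-25 ALLOC][26-32 FREE]
Op 5: free(a) -> (freed a); heap: [0-3 ALLOC][4-9 FREE][10-14 ALLOC][15-32 FREE]
Op 6: b = realloc(b, 4) -> b = 10; heap: [0-3 ALLOC][4-9 FREE][10-13 ALLOC][14-32 FREE]
Op 7: free(c) -> (freed c); heap: [0-9 FREE][10-13 ALLOC][14-32 FREE]
malloc(5): first-fit scan over [0-9 FREE][10-13 ALLOC][14-32 FREE] -> 0

Answer: 0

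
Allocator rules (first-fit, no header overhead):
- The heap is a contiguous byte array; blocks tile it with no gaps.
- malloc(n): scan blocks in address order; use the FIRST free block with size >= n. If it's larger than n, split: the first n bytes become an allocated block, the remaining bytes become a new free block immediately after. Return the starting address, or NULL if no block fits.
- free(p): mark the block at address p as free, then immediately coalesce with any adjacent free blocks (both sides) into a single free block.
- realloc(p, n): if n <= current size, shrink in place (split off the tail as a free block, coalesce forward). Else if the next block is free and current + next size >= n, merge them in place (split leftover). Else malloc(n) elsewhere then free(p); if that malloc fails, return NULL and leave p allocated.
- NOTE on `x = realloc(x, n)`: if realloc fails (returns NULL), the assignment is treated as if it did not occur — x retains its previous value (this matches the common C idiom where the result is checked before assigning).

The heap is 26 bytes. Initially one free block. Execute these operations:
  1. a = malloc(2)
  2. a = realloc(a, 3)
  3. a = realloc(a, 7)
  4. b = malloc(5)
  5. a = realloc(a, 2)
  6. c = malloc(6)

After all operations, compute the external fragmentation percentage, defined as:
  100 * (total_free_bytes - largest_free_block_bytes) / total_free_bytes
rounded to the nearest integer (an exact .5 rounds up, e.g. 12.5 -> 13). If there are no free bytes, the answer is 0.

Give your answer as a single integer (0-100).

Op 1: a = malloc(2) -> a = 0; heap: [0-1 ALLOC][2-25 FREE]
Op 2: a = realloc(a, 3) -> a = 0; heap: [0-2 ALLOC][3-25 FREE]
Op 3: a = realloc(a, 7) -> a = 0; heap: [0-6 ALLOC][7-25 FREE]
Op 4: b = malloc(5) -> b = 7; heap: [0-6 ALLOC][7-11 ALLOC][12-25 FREE]
Op 5: a = realloc(a, 2) -> a = 0; heap: [0-1 ALLOC][2-6 FREE][7-11 ALLOC][12-25 FREE]
Op 6: c = malloc(6) -> c = 12; heap: [0-1 ALLOC][2-6 FREE][7-11 ALLOC][12-17 ALLOC][18-25 FREE]
Free blocks: [5 8] total_free=13 largest=8 -> 100*(13-8)/13 = 500/13 ≈ 38.462 -> rounds to 38

Answer: 38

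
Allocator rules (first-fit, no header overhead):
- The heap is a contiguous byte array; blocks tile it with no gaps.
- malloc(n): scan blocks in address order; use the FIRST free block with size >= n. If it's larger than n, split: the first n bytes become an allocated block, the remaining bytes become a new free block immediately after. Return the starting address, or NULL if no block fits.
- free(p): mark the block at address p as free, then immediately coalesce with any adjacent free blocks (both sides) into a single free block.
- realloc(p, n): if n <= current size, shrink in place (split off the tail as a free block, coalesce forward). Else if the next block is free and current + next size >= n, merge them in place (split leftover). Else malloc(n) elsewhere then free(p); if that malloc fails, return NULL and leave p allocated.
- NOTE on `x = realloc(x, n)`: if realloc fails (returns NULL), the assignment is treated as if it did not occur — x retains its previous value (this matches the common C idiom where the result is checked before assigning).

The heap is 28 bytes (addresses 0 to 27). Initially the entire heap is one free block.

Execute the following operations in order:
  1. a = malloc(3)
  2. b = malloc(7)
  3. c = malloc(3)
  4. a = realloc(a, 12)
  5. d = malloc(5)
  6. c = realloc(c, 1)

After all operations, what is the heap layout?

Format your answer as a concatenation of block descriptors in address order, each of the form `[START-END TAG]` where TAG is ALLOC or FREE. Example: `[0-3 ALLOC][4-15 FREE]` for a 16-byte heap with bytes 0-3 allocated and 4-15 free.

Op 1: a = malloc(3) -> a = 0; heap: [0-2 ALLOC][3-27 FREE]
Op 2: b = malloc(7) -> b = 3; heap: [0-2 ALLOC][3-9 ALLOC][10-27 FREE]
Op 3: c = malloc(3) -> c = 10; heap: [0-2 ALLOC][3-9 ALLOC][10-12 ALLOC][13-27 FREE]
Op 4: a = realloc(a, 12) -> a = 13; heap: [0-2 FREE][3-9 ALLOC][10-12 ALLOC][13-24 ALLOC][25-27 FREE]
Op 5: d = malloc(5) -> d = NULL; heap: [0-2 FREE][3-9 ALLOC][10-12 ALLOC][13-24 ALLOC][25-27 FREE]
Op 6: c = realloc(c, 1) -> c = 10; heap: [0-2 FREE][3-9 ALLOC][10-10 ALLOC][11-12 FREE][13-24 ALLOC][25-27 FREE]

Answer: [0-2 FREE][3-9 ALLOC][10-10 ALLOC][11-12 FREE][13-24 ALLOC][25-27 FREE]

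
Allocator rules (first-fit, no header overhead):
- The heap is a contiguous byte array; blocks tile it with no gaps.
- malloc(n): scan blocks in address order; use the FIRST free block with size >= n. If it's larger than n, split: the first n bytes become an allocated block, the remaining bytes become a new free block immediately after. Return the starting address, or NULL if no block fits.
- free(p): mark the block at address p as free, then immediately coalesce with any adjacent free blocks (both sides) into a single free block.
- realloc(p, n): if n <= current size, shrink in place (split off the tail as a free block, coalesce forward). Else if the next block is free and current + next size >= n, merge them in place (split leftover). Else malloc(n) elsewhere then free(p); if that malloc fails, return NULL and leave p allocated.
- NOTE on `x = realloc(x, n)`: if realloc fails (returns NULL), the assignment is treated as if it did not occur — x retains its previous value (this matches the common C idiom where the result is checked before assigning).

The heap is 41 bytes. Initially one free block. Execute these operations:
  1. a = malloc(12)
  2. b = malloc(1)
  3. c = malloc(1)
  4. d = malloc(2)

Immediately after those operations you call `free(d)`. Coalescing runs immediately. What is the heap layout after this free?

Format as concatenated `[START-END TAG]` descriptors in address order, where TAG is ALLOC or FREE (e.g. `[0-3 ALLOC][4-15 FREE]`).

Answer: [0-11 ALLOC][12-12 ALLOC][13-13 ALLOC][14-40 FREE]

Derivation:
Op 1: a = malloc(12) -> a = 0; heap: [0-11 ALLOC][12-40 FREE]
Op 2: b = malloc(1) -> b = 12; heap: [0-11 ALLOC][12-12 ALLOC][13-40 FREE]
Op 3: c = malloc(1) -> c = 13; heap: [0-11 ALLOC][12-12 ALLOC][13-13 ALLOC][14-40 FREE]
Op 4: d = malloc(2) -> d = 14; heap: [0-11 ALLOC][12-12 ALLOC][13-13 ALLOC][14-15 ALLOC][16-40 FREE]
free(d): d = 14 -> block [14-15 ALLOC]; mark free, coalesce with adjacent free neighbors -> [0-11 ALLOC][12-12 ALLOC][13-13 ALLOC][14-40 FREE]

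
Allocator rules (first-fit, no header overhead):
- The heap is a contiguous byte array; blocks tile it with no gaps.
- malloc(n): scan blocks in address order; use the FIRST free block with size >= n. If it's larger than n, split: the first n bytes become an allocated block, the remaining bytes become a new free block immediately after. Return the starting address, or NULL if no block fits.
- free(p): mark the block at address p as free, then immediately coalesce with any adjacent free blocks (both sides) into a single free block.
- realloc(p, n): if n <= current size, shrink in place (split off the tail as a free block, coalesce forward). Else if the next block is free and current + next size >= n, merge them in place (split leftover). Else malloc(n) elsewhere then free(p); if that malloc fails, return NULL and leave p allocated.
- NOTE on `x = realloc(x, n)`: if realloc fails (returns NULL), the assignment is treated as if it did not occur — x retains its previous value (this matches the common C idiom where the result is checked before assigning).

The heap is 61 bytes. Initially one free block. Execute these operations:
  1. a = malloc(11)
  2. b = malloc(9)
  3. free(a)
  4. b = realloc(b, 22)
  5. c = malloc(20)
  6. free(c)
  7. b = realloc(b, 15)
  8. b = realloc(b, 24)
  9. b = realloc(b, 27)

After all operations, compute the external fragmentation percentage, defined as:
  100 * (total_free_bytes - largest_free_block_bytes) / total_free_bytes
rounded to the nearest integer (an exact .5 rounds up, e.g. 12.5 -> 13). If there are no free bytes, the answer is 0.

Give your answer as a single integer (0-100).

Answer: 32

Derivation:
Op 1: a = malloc(11) -> a = 0; heap: [0-10 ALLOC][11-60 FREE]
Op 2: b = malloc(9) -> b = 11; heap: [0-10 ALLOC][11-19 ALLOC][20-60 FREE]
Op 3: free(a) -> (freed a); heap: [0-10 FREE][11-19 ALLOC][20-60 FREE]
Op 4: b = realloc(b, 22) -> b = 11; heap: [0-10 FREE][11-32 ALLOC][33-60 FREE]
Op 5: c = malloc(20) -> c = 33; heap: [0-10 FREE][11-32 ALLOC][33-52 ALLOC][53-60 FREE]
Op 6: free(c) -> (freed c); heap: [0-10 FREE][11-32 ALLOC][33-60 FREE]
Op 7: b = realloc(b, 15) -> b = 11; heap: [0-10 FREE][11-25 ALLOC][26-60 FREE]
Op 8: b = realloc(b, 24) -> b = 11; heap: [0-10 FREE][11-34 ALLOC][35-60 FREE]
Op 9: b = realloc(b, 27) -> b = 11; heap: [0-10 FREE][11-37 ALLOC][38-60 FREE]
Free blocks: [11 23] total_free=34 largest=23 -> 100*(34-23)/34 = 1100/34 ≈ 32.353 -> rounds to 32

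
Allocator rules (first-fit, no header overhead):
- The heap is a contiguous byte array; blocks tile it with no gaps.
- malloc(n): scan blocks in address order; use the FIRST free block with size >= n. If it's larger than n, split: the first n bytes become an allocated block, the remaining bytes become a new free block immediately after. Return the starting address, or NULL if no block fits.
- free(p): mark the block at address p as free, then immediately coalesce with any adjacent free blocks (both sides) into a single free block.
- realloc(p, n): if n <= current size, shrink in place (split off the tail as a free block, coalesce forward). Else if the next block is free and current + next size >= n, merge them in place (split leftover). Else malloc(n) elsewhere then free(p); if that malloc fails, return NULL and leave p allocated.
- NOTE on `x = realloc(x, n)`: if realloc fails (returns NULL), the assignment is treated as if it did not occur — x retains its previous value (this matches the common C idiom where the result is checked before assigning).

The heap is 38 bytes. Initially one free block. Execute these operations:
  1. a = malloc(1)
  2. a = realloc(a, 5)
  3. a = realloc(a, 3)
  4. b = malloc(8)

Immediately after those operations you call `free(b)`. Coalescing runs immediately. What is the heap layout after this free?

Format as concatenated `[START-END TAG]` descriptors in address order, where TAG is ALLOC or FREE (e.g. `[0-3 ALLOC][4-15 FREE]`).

Op 1: a = malloc(1) -> a = 0; heap: [0-0 ALLOC][1-37 FREE]
Op 2: a = realloc(a, 5) -> a = 0; heap: [0-4 ALLOC][5-37 FREE]
Op 3: a = realloc(a, 3) -> a = 0; heap: [0-2 ALLOC][3-37 FREE]
Op 4: b = malloc(8) -> b = 3; heap: [0-2 ALLOC][3-10 ALLOC][11-37 FREE]
free(b): b = 3 -> block [3-10 ALLOC]; mark free, coalesce with adjacent free neighbors -> [0-2 ALLOC][3-37 FREE]

Answer: [0-2 ALLOC][3-37 FREE]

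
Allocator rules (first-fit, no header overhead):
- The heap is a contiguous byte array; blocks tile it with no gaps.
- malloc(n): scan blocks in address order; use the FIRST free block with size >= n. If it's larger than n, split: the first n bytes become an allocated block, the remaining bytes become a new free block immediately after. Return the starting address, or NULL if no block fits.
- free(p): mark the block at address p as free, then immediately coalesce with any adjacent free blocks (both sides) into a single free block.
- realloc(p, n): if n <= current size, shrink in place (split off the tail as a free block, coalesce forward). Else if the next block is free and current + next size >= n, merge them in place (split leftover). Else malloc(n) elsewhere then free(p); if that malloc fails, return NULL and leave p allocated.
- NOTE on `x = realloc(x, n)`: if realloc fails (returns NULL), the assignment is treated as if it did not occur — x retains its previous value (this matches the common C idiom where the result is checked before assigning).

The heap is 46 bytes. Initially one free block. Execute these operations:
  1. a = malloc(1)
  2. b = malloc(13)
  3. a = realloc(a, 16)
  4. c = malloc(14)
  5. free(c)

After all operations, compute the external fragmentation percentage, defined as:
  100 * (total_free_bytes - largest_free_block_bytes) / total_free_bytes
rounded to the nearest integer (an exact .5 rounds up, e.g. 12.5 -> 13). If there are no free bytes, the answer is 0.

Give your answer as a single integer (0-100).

Op 1: a = malloc(1) -> a = 0; heap: [0-0 ALLOC][1-45 FREE]
Op 2: b = malloc(13) -> b = 1; heap: [0-0 ALLOC][1-13 ALLOC][14-45 FREE]
Op 3: a = realloc(a, 16) -> a = 14; heap: [0-0 FREE][1-13 ALLOC][14-29 ALLOC][30-45 FREE]
Op 4: c = malloc(14) -> c = 30; heap: [0-0 FREE][1-13 ALLOC][14-29 ALLOC][30-43 ALLOC][44-45 FREE]
Op 5: free(c) -> (freed c); heap: [0-0 FREE][1-13 ALLOC][14-29 ALLOC][30-45 FREE]
Free blocks: [1 16] total_free=17 largest=16 -> 100*(17-16)/17 = 100/17 ≈ 5.882 -> rounds to 6

Answer: 6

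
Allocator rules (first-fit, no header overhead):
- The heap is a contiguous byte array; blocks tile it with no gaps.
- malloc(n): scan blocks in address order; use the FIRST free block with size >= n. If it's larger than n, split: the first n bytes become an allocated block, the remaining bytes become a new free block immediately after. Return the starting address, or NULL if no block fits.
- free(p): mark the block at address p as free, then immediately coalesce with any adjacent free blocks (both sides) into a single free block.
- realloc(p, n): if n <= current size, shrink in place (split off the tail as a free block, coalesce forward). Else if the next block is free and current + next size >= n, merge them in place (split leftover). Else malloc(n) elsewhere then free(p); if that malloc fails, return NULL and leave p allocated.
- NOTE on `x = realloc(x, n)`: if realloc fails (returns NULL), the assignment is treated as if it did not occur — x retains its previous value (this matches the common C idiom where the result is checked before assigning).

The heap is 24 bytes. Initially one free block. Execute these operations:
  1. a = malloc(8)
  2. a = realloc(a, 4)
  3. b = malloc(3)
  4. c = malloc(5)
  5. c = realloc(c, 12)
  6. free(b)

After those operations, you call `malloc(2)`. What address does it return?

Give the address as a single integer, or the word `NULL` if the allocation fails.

Op 1: a = malloc(8) -> a = 0; heap: [0-7 ALLOC][8-23 FREE]
Op 2: a = realloc(a, 4) -> a = 0; heap: [0-3 ALLOC][4-23 FREE]
Op 3: b = malloc(3) -> b = 4; heap: [0-3 ALLOC][4-6 ALLOC][7-23 FREE]
Op 4: c = malloc(5) -> c = 7; heap: [0-3 ALLOC][4-6 ALLOC][7-11 ALLOC][12-23 FREE]
Op 5: c = realloc(c, 12) -> c = 7; heap: [0-3 ALLOC][4-6 ALLOC][7-18 ALLOC][19-23 FREE]
Op 6: free(b) -> (freed b); heap: [0-3 ALLOC][4-6 FREE][7-18 ALLOC][19-23 FREE]
malloc(2): first-fit scan over [0-3 ALLOC][4-6 FREE][7-18 ALLOC][19-23 FREE] -> 4

Answer: 4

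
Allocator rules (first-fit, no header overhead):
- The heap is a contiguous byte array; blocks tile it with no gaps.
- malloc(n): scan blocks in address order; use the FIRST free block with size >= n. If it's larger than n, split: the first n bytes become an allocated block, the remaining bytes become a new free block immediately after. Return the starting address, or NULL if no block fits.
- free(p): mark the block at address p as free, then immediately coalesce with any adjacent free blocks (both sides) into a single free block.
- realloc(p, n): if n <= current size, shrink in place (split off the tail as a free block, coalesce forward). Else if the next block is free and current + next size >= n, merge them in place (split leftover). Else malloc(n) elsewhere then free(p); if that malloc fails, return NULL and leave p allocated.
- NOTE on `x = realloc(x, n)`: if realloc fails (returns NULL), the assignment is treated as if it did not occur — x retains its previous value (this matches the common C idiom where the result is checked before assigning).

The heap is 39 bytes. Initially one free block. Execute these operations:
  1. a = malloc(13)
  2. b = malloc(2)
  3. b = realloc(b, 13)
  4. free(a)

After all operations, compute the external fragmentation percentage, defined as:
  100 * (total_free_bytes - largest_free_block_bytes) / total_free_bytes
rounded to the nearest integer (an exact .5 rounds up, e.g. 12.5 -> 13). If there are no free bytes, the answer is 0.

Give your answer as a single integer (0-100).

Op 1: a = malloc(13) -> a = 0; heap: [0-12 ALLOC][13-38 FREE]
Op 2: b = malloc(2) -> b = 13; heap: [0-12 ALLOC][13-14 ALLOC][15-38 FREE]
Op 3: b = realloc(b, 13) -> b = 13; heap: [0-12 ALLOC][13-25 ALLOC][26-38 FREE]
Op 4: free(a) -> (freed a); heap: [0-12 FREE][13-25 ALLOC][26-38 FREE]
Free blocks: [13 13] total_free=26 largest=13 -> 100*(26-13)/26 = 1300/26 = 50

Answer: 50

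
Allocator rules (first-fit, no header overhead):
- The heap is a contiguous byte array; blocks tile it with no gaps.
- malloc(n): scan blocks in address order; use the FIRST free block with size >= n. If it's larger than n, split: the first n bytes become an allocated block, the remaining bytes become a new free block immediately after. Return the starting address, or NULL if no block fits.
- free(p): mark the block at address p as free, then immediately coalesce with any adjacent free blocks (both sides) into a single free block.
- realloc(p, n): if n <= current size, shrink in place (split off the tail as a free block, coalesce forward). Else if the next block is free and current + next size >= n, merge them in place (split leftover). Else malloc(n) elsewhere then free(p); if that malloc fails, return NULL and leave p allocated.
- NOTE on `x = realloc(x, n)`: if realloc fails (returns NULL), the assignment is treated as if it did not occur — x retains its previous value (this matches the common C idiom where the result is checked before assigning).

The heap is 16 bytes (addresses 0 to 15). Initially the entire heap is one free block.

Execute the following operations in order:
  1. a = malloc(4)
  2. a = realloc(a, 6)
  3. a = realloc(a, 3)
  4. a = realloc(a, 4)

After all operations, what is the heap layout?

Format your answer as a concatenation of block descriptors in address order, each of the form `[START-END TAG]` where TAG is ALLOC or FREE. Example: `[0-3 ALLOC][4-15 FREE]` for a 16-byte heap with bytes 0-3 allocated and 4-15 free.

Op 1: a = malloc(4) -> a = 0; heap: [0-3 ALLOC][4-15 FREE]
Op 2: a = realloc(a, 6) -> a = 0; heap: [0-5 ALLOC][6-15 FREE]
Op 3: a = realloc(a, 3) -> a = 0; heap: [0-2 ALLOC][3-15 FREE]
Op 4: a = realloc(a, 4) -> a = 0; heap: [0-3 ALLOC][4-15 FREE]

Answer: [0-3 ALLOC][4-15 FREE]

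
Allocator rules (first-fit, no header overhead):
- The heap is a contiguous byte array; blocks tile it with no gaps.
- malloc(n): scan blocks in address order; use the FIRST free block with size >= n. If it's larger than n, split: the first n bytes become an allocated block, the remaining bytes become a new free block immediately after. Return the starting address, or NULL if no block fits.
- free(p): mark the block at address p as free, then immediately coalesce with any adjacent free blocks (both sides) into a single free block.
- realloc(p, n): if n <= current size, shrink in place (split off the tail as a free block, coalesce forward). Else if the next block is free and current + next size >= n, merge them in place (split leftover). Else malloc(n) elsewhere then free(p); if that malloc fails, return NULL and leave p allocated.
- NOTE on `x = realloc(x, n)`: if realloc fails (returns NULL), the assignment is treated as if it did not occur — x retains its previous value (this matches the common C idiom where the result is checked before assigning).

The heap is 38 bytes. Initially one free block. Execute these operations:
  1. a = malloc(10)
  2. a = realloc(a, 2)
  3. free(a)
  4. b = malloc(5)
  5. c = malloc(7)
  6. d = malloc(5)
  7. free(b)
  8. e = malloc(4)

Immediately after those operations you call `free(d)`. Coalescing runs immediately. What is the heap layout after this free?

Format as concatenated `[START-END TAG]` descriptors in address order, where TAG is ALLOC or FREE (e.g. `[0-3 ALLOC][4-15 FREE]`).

Answer: [0-3 ALLOC][4-4 FREE][5-11 ALLOC][12-37 FREE]

Derivation:
Op 1: a = malloc(10) -> a = 0; heap: [0-9 ALLOC][10-37 FREE]
Op 2: a = realloc(a, 2) -> a = 0; heap: [0-1 ALLOC][2-37 FREE]
Op 3: free(a) -> (freed a); heap: [0-37 FREE]
Op 4: b = malloc(5) -> b = 0; heap: [0-4 ALLOC][5-37 FREE]
Op 5: c = malloc(7) -> c = 5; heap: [0-4 ALLOC][5-11 ALLOC][12-37 FREE]
Op 6: d = malloc(5) -> d = 12; heap: [0-4 ALLOC][5-11 ALLOC][12-16 ALLOC][17-37 FREE]
Op 7: free(b) -> (freed b); heap: [0-4 FREE][5-11 ALLOC][12-16 ALLOC][17-37 FREE]
Op 8: e = malloc(4) -> e = 0; heap: [0-3 ALLOC][4-4 FREE][5-11 ALLOC][12-16 ALLOC][17-37 FREE]
free(d): d = 12 -> block [12-16 ALLOC]; mark free, coalesce with adjacent free neighbors -> [0-3 ALLOC][4-4 FREE][5-11 ALLOC][12-37 FREE]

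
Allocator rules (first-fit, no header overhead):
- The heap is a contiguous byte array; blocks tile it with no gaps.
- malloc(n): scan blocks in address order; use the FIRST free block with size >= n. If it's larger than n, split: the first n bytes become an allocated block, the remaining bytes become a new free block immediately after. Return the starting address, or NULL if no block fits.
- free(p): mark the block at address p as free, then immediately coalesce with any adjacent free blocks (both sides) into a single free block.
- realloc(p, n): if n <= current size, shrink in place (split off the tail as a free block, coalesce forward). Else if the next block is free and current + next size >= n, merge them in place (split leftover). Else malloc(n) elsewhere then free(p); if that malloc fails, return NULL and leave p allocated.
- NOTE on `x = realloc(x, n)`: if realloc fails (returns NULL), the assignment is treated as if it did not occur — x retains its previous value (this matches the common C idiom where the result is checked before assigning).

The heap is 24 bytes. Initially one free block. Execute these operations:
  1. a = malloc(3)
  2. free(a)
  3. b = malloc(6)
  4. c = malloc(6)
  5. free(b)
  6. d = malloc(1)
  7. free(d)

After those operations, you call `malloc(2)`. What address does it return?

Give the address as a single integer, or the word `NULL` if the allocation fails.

Answer: 0

Derivation:
Op 1: a = malloc(3) -> a = 0; heap: [0-2 ALLOC][3-23 FREE]
Op 2: free(a) -> (freed a); heap: [0-23 FREE]
Op 3: b = malloc(6) -> b = 0; heap: [0-5 ALLOC][6-23 FREE]
Op 4: c = malloc(6) -> c = 6; heap: [0-5 ALLOC][6-11 ALLOC][12-23 FREE]
Op 5: free(b) -> (freed b); heap: [0-5 FREE][6-11 ALLOC][12-23 FREE]
Op 6: d = malloc(1) -> d = 0; heap: [0-0 ALLOC][1-5 FREE][6-11 ALLOC][12-23 FREE]
Op 7: free(d) -> (freed d); heap: [0-5 FREE][6-11 ALLOC][12-23 FREE]
malloc(2): first-fit scan over [0-5 FREE][6-11 ALLOC][12-23 FREE] -> 0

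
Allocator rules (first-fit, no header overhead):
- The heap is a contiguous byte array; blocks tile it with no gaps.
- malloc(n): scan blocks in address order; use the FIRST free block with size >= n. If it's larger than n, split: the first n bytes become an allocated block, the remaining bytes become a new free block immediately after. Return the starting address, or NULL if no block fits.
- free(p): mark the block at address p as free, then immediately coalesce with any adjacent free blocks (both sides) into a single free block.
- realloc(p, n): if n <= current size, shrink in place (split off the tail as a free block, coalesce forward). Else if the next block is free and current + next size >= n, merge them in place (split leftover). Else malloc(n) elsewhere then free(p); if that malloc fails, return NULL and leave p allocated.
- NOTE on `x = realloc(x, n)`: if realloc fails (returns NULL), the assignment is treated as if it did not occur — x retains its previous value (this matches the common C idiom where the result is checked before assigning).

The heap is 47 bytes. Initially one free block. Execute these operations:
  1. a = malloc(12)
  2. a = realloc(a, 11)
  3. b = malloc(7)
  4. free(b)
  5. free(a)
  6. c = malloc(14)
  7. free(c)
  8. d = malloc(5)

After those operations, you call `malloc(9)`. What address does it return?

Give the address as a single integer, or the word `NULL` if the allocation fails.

Op 1: a = malloc(12) -> a = 0; heap: [0-11 ALLOC][12-46 FREE]
Op 2: a = realloc(a, 11) -> a = 0; heap: [0-10 ALLOC][11-46 FREE]
Op 3: b = malloc(7) -> b = 11; heap: [0-10 ALLOC][11-17 ALLOC][18-46 FREE]
Op 4: free(b) -> (freed b); heap: [0-10 ALLOC][11-46 FREE]
Op 5: free(a) -> (freed a); heap: [0-46 FREE]
Op 6: c = malloc(14) -> c = 0; heap: [0-13 ALLOC][14-46 FREE]
Op 7: free(c) -> (freed c); heap: [0-46 FREE]
Op 8: d = malloc(5) -> d = 0; heap: [0-4 ALLOC][5-46 FREE]
malloc(9): first-fit scan over [0-4 ALLOC][5-46 FREE] -> 5

Answer: 5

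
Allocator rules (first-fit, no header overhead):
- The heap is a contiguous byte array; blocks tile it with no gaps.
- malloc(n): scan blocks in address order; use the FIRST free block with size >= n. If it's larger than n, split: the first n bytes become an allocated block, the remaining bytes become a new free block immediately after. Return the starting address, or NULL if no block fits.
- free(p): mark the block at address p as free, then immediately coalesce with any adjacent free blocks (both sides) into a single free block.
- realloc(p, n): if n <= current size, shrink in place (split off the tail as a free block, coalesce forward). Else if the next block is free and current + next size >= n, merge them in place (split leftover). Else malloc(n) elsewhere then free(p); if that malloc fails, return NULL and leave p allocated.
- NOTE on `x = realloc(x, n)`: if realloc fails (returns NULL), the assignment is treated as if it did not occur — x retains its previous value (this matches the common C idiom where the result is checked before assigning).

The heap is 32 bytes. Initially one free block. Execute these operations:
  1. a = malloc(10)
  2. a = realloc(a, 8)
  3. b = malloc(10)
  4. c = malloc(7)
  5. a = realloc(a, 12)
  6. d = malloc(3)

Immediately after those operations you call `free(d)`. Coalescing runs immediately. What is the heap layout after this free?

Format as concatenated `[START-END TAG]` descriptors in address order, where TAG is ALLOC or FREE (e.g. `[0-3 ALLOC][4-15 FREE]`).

Answer: [0-7 ALLOC][8-17 ALLOC][18-24 ALLOC][25-31 FREE]

Derivation:
Op 1: a = malloc(10) -> a = 0; heap: [0-9 ALLOC][10-31 FREE]
Op 2: a = realloc(a, 8) -> a = 0; heap: [0-7 ALLOC][8-31 FREE]
Op 3: b = malloc(10) -> b = 8; heap: [0-7 ALLOC][8-17 ALLOC][18-31 FREE]
Op 4: c = malloc(7) -> c = 18; heap: [0-7 ALLOC][8-17 ALLOC][18-24 ALLOC][25-31 FREE]
Op 5: a = realloc(a, 12) -> NULL (a unchanged); heap: [0-7 ALLOC][8-17 ALLOC][18-24 ALLOC][25-31 FREE]
Op 6: d = malloc(3) -> d = 25; heap: [0-7 ALLOC][8-17 ALLOC][18-24 ALLOC][25-27 ALLOC][28-31 FREE]
free(d): d = 25 -> block [25-27 ALLOC]; mark free, coalesce with adjacent free neighbors -> [0-7 ALLOC][8-17 ALLOC][18-24 ALLOC][25-31 FREE]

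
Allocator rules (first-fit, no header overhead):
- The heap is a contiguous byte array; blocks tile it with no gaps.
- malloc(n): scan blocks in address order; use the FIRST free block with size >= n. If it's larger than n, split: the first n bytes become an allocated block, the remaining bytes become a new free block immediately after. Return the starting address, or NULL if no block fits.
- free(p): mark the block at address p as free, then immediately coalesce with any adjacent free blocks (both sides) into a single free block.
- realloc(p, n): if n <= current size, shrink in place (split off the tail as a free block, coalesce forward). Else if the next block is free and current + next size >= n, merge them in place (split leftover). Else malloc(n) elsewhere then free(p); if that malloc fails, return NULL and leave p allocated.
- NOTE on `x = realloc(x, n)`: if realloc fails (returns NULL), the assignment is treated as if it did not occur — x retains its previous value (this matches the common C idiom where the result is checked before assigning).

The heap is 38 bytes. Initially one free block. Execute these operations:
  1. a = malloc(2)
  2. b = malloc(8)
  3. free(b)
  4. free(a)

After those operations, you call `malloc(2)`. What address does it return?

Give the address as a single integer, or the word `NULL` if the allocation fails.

Op 1: a = malloc(2) -> a = 0; heap: [0-1 ALLOC][2-37 FREE]
Op 2: b = malloc(8) -> b = 2; heap: [0-1 ALLOC][2-9 ALLOC][10-37 FREE]
Op 3: free(b) -> (freed b); heap: [0-1 ALLOC][2-37 FREE]
Op 4: free(a) -> (freed a); heap: [0-37 FREE]
malloc(2): first-fit scan over [0-37 FREE] -> 0

Answer: 0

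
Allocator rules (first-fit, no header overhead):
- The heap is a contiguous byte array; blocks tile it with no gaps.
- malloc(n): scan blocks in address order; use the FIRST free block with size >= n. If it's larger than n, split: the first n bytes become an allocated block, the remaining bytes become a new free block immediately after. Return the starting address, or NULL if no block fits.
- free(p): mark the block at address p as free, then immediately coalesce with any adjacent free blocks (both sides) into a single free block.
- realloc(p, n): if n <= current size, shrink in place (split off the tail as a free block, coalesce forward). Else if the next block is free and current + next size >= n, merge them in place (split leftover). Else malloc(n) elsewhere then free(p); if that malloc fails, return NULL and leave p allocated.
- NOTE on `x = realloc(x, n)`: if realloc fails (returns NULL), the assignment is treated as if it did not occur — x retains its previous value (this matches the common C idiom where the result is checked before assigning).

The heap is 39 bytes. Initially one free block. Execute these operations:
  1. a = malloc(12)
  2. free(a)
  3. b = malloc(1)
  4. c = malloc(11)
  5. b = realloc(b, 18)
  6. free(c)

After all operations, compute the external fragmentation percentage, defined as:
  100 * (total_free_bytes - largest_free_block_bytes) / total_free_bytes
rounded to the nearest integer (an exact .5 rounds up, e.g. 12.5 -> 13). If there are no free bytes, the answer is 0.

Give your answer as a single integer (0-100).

Answer: 43

Derivation:
Op 1: a = malloc(12) -> a = 0; heap: [0-11 ALLOC][12-38 FREE]
Op 2: free(a) -> (freed a); heap: [0-38 FREE]
Op 3: b = malloc(1) -> b = 0; heap: [0-0 ALLOC][1-38 FREE]
Op 4: c = malloc(11) -> c = 1; heap: [0-0 ALLOC][1-11 ALLOC][12-38 FREE]
Op 5: b = realloc(b, 18) -> b = 12; heap: [0-0 FREE][1-11 ALLOC][12-29 ALLOC][30-38 FREE]
Op 6: free(c) -> (freed c); heap: [0-11 FREE][12-29 ALLOC][30-38 FREE]
Free blocks: [12 9] total_free=21 largest=12 -> 100*(21-12)/21 = 900/21 ≈ 42.857 -> rounds to 43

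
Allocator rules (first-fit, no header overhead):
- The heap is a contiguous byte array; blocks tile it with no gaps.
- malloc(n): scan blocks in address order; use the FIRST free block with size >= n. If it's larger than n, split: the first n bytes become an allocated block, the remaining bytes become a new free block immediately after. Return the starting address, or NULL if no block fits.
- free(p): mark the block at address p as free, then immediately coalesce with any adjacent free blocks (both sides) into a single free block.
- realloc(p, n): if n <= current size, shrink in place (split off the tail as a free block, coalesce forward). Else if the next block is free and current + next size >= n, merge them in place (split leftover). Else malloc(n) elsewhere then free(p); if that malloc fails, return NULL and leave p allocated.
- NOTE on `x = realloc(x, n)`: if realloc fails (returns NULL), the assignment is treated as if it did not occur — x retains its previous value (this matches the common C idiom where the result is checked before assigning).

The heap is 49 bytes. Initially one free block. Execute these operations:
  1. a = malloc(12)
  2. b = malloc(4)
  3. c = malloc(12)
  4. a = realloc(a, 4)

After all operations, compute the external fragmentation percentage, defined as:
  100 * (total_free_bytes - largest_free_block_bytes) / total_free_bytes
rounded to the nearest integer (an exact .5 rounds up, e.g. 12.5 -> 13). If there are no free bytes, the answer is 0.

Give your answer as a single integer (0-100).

Op 1: a = malloc(12) -> a = 0; heap: [0-11 ALLOC][12-48 FREE]
Op 2: b = malloc(4) -> b = 12; heap: [0-11 ALLOC][12-15 ALLOC][16-48 FREE]
Op 3: c = malloc(12) -> c = 16; heap: [0-11 ALLOC][12-15 ALLOC][16-27 ALLOC][28-48 FREE]
Op 4: a = realloc(a, 4) -> a = 0; heap: [0-3 ALLOC][4-11 FREE][12-15 ALLOC][16-27 ALLOC][28-48 FREE]
Free blocks: [8 21] total_free=29 largest=21 -> 100*(29-21)/29 = 800/29 ≈ 27.586 -> rounds to 28

Answer: 28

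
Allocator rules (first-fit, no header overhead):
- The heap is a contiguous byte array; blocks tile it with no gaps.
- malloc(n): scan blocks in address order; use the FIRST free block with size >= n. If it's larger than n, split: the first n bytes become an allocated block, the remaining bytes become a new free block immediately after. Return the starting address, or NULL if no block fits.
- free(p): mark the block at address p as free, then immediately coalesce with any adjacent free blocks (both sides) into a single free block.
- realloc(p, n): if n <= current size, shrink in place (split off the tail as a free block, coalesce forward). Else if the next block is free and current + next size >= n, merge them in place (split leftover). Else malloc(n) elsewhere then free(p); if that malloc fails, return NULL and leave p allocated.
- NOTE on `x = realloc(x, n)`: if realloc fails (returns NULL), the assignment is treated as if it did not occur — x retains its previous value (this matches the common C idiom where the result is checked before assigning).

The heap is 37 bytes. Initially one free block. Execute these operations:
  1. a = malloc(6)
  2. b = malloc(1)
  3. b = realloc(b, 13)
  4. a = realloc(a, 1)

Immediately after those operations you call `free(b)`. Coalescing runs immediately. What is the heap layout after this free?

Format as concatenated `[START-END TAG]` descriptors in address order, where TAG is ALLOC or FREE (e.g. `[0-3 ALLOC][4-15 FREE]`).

Answer: [0-0 ALLOC][1-36 FREE]

Derivation:
Op 1: a = malloc(6) -> a = 0; heap: [0-5 ALLOC][6-36 FREE]
Op 2: b = malloc(1) -> b = 6; heap: [0-5 ALLOC][6-6 ALLOC][7-36 FREE]
Op 3: b = realloc(b, 13) -> b = 6; heap: [0-5 ALLOC][6-18 ALLOC][19-36 FREE]
Op 4: a = realloc(a, 1) -> a = 0; heap: [0-0 ALLOC][1-5 FREE][6-18 ALLOC][19-36 FREE]
free(b): b = 6 -> block [6-18 ALLOC]; mark free, coalesce with adjacent free neighbors -> [0-0 ALLOC][1-36 FREE]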